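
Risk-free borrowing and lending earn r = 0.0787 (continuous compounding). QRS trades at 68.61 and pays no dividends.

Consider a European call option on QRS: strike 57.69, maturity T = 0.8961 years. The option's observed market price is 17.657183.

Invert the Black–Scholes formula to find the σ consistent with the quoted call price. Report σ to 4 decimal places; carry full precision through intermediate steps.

sigma = 0.3573

At σ = 0.3573 the Black–Scholes value reproduces the quote:
σ√T = 0.3573·√0.8961 = 0.338229
d₁ = (ln(S/K) + (r+σ²/2)T) / (σ√T) = (ln(68.61/57.69) + (0.0787+0.3573²/2)·0.8961) / 0.338229 = (0.173354 + 0.127723) / 0.338229 = 0.890157
d₂ = d₁ − σ√T = 0.890157 − 0.338229 = 0.551927
e^{−rT} = 0.931906
N(d₁) = 0.813309,  N(d₂) = 0.709501
V = S·N(d₁) − K·e^{−rT}·N(d₂) = 55.801137 − 38.143954 = 17.657183 (equal to the quote); since ∂V/∂σ > 0 for all σ, the implied volatility is unique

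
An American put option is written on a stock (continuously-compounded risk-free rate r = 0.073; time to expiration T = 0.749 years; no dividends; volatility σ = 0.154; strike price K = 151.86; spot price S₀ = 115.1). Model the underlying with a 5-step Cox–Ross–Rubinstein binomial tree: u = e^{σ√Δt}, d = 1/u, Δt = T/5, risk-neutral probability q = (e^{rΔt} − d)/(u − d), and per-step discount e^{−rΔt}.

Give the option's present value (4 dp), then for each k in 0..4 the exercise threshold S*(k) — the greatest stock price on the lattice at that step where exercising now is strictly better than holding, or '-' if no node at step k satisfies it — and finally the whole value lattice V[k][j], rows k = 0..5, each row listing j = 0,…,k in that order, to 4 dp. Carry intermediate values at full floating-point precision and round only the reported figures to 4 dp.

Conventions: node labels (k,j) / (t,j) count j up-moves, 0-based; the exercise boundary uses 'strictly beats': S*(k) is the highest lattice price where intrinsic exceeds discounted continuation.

params: Δt=0.14980 u=1.06142 d=0.94214 q=0.57729 e^(-rΔt)=0.98912
t_5 payoffs: 66.4229 55.6062 43.4200 29.6910 14.2238 0.0000
t_4: node(4,0) S=90.6843 payoff=61.1757 vs cont=59.5241 → 61.1757 [stop]  node(4,1) S=102.1654 payoff=49.6946 vs cont=48.0430 → 49.6946 [stop]  node(4,2) S=115.1000 payoff=36.7600 vs cont=35.1084 → 36.7600 [stop]  node(4,3) S=129.6722 payoff=22.1878 vs cont=20.5362 → 22.1878 [stop]  node(4,4) S=146.0893 payoff=5.7707 vs cont=5.9472 → 5.9472 [wait]  ⇒ S*(4)=129.6722
t_3: node(3,0) S=96.2538 payoff=55.6062 vs cont=53.9546 → 55.6062 [stop]  node(3,1) S=108.4400 payoff=43.4200 vs cont=41.7684 → 43.4200 [stop]  node(3,2) S=122.1690 payoff=29.6910 vs cont=28.0394 → 29.6910 [stop]  node(3,3) S=137.6362 payoff=14.2238 vs cont=12.6730 → 14.2238 [stop]  ⇒ S*(3)=137.6362
t_2: node(2,0) S=102.1654 payoff=49.6946 vs cont=48.0430 → 49.6946 [stop]  node(2,1) S=115.1000 payoff=36.7600 vs cont=35.1084 → 36.7600 [stop]  node(2,2) S=129.6722 payoff=22.1878 vs cont=20.5362 → 22.1878 [stop]  ⇒ S*(2)=129.6722
t_1: node(1,0) S=108.4400 payoff=43.4200 vs cont=41.7684 → 43.4200 [stop]  node(1,1) S=122.1690 payoff=29.6910 vs cont=28.0394 → 29.6910 [stop]  ⇒ S*(1)=122.1690
t_0: node(0,0) S=115.1000 payoff=36.7600 vs cont=35.1084 → 36.7600 [stop]  ⇒ S*(0)=115.1000

price = 36.7600
boundary = 115.1000 122.1690 129.6722 137.6362 129.6722
tree:
36.7600
43.4200 29.6910
49.6946 36.7600 22.1878
55.6062 43.4200 29.6910 14.2238
61.1757 49.6946 36.7600 22.1878 5.9472
66.4229 55.6062 43.4200 29.6910 14.2238 0.0000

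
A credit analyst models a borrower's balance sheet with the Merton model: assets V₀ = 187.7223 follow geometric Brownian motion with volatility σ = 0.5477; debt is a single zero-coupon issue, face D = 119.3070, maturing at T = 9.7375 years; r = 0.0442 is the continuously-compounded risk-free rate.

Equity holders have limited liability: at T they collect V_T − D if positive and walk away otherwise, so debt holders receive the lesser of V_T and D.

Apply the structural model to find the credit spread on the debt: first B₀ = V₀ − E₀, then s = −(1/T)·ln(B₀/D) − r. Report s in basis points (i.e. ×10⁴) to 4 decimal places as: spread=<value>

Apply the equity-as-call identities (strike 119.3070, horizon 9.7375 years):
d₁ = [ln(V₀/D) + (r + σ²/2)T] / (σ√T)
   = [ln(187.7223/119.3070) + (0.0442 + 0.5·0.5477²)·9.7375] / (0.5477·√9.7375)
   = [0.453264 + 1.890902] / 1.709096 = 1.371582
d₂ = d₁ − σ√T = 1.371582 − 1.709096 = -0.337514
N(d₁) = 0.914903,  N(d₂) = 0.367865,  e^(−rT) = 0.650251
E₀ = V₀·N(d₁) − D·e^(−rT)·N(d₂)
   = 187.7223·0.914903 − 119.3070·0.650251·0.367865 = 143.208994
B₀ = V₀ − E₀ = 187.7223 − 143.208994 = 44.513306
spread = −(1/T)·ln(B₀/D) − r = −(1/9.7375)·ln(44.513306/119.3070) − 0.0442 = 0.05704897
in basis points: 0.05704897 × 10⁴ = 570.4897 bp

spread=570.4897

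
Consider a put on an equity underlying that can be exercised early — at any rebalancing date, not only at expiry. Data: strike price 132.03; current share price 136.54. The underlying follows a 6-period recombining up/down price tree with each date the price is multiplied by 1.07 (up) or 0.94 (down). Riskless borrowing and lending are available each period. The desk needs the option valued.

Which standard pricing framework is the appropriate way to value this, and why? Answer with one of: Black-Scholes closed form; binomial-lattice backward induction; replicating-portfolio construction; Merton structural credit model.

Key observation: the put (strike 132.03 on spot 136.54) is American-style on a 6-step discrete price model, so the early-exercise decision at every node requires stepwise backward valuation — a closed form cannot price the exercise right.

framework: binomial-lattice backward induction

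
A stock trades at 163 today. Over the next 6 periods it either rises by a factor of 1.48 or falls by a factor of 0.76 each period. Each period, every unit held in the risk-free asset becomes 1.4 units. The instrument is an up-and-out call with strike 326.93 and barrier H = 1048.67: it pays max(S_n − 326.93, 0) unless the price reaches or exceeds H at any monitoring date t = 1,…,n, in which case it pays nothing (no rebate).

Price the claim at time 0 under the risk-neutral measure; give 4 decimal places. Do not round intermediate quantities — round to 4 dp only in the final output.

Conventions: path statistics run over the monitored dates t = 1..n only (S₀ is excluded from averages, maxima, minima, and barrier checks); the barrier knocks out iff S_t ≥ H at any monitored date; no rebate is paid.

price = 24.5468

Set p* = 0.8889 (from d < R < u); the path-dependent value is the discounted p*-expectation over all price paths.
Enumerate all 2^6 = 64 price paths (U = up ×1.48, D = down ×0.76); each path with k up-moves has probability p*^k·(1−p*)^(6−k).
DDDDDD: M=123.8800, payoff=0.0000, prob=0.000002
UDDDDD: M=241.2400, payoff=0.0000, prob=0.000015
DUDDDD: M=183.3424, payoff=0.0000, prob=0.000015
UUDDDD: M=357.0352, payoff=0.0000, prob=0.000120
DDUDDD: M=139.3402, payoff=0.0000, prob=0.000015
UDUDDD: M=271.3468, payoff=0.0000, prob=0.000120
DUUDDD: M=271.3468, payoff=0.0000, prob=0.000120
UUUDDD: M=528.4121, payoff=0.0000, prob=0.000963
DDDUDD: M=123.8800, payoff=0.0000, prob=0.000015
UDDUDD: M=241.2400, payoff=0.0000, prob=0.000120
DUDUDD: M=206.2235, payoff=0.0000, prob=0.000120
UUDUDD: M=401.5932, payoff=0.0000, prob=0.000963
DDUUDD: M=206.2235, payoff=0.0000, prob=0.000120
UDUUDD: M=401.5932, payoff=0.0000, prob=0.000963
DUUUDD: M=401.5932, payoff=0.0000, prob=0.000963
UUUUDD: M=782.0499, payoff=124.7820, prob=0.007707
DDDDUD: M=123.8800, payoff=0.0000, prob=0.000015
UDDDUD: M=241.2400, payoff=0.0000, prob=0.000120
DUDDUD: M=183.3424, payoff=0.0000, prob=0.000120
UUDDUD: M=357.0352, payoff=0.0000, prob=0.000963
DDUDUD: M=156.7299, payoff=0.0000, prob=0.000120
UDUDUD: M=305.2108, payoff=0.0000, prob=0.000963
DUUDUD: M=305.2108, payoff=0.0000, prob=0.000963
UUUDUD: M=594.3579, payoff=124.7820, prob=0.007707
DDDUUD: M=156.7299, payoff=0.0000, prob=0.000120
UDDUUD: M=305.2108, payoff=0.0000, prob=0.000963
DUDUUD: M=305.2108, payoff=0.0000, prob=0.000963
UUDUUD: M=594.3579, payoff=124.7820, prob=0.007707
DDUUUD: M=305.2108, payoff=0.0000, prob=0.000963
UDUUUD: M=594.3579, payoff=124.7820, prob=0.007707
DUUUUD: M=594.3579, payoff=124.7820, prob=0.007707
UUUUUD: M=1157.4339, payoff=0.0000, prob=0.061659
DDDDDU: M=123.8800, payoff=0.0000, prob=0.000015
UDDDDU: M=241.2400, payoff=0.0000, prob=0.000120
DUDDDU: M=183.3424, payoff=0.0000, prob=0.000120
UUDDDU: M=357.0352, payoff=0.0000, prob=0.000963
DDUDDU: M=139.3402, payoff=0.0000, prob=0.000120
UDUDDU: M=271.3468, payoff=0.0000, prob=0.000963
DUUDDU: M=271.3468, payoff=0.0000, prob=0.000963
UUUDDU: M=528.4121, payoff=124.7820, prob=0.007707
DDDUDU: M=123.8800, payoff=0.0000, prob=0.000120
UDDUDU: M=241.2400, payoff=0.0000, prob=0.000963
DUDUDU: M=231.9602, payoff=0.0000, prob=0.000963
UUDUDU: M=451.7120, payoff=124.7820, prob=0.007707
DDUUDU: M=231.9602, payoff=0.0000, prob=0.000963
UDUUDU: M=451.7120, payoff=124.7820, prob=0.007707
DUUUDU: M=451.7120, payoff=124.7820, prob=0.007707
UUUUDU: M=879.6497, payoff=552.7197, prob=0.061659
DDDDUU: M=123.8800, payoff=0.0000, prob=0.000120
UDDDUU: M=241.2400, payoff=0.0000, prob=0.000963
DUDDUU: M=231.9602, payoff=0.0000, prob=0.000963
UUDDUU: M=451.7120, payoff=124.7820, prob=0.007707
DDUDUU: M=231.9602, payoff=0.0000, prob=0.000963
UDUDUU: M=451.7120, payoff=124.7820, prob=0.007707
DUUDUU: M=451.7120, payoff=124.7820, prob=0.007707
UUUDUU: M=879.6497, payoff=552.7197, prob=0.061659
DDDUUU: M=231.9602, payoff=0.0000, prob=0.000963
UDDUUU: M=451.7120, payoff=124.7820, prob=0.007707
DUDUUU: M=451.7120, payoff=124.7820, prob=0.007707
UUDUUU: M=879.6497, payoff=552.7197, prob=0.061659
DDUUUU: M=451.7120, payoff=124.7820, prob=0.007707
UDUUUU: M=879.6497, payoff=552.7197, prob=0.061659
DUUUUU: M=879.6497, payoff=552.7197, prob=0.061659
UUUUUU: M=1713.0021, payoff=0.0000, prob=0.493270
Price = Σ prob·payoff / R^6 = 184.826176 / 7.529536 = 24.5468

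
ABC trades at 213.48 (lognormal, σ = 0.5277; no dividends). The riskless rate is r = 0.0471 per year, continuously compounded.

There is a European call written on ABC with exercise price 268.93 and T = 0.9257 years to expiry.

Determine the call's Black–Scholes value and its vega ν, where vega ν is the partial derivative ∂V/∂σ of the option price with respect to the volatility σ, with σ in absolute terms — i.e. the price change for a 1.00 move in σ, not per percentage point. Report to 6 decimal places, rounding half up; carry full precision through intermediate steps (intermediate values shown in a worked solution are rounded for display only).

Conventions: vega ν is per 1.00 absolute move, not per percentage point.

price = 28.294767
ν = 81.400586

σ√T = 0.5277·√0.9257 = 0.507718
d₁ = (ln(S/K) + (r+σ²/2)T) / (σ√T) = (ln(213.48/268.93) + (0.0471+0.5277²/2)·0.9257) / 0.507718 = (-0.230908 + 0.172489) / 0.507718 = -0.115062
d₂ = d₁ − σ√T = -0.115062 − 0.507718 = -0.622779
e^{−rT} = 0.957336
N(d₁) = 0.454198,  N(d₂) = 0.266715
Call price V = S·N(d₁) − K·e^{−rT}·N(d₂) = 96.962201 − 68.667434 = 28.294767
φ(d₁) = (1/√(2π))·e^{−d₁²/2} = 0.396310
ν = S·φ(d₁)·√T = 81.400586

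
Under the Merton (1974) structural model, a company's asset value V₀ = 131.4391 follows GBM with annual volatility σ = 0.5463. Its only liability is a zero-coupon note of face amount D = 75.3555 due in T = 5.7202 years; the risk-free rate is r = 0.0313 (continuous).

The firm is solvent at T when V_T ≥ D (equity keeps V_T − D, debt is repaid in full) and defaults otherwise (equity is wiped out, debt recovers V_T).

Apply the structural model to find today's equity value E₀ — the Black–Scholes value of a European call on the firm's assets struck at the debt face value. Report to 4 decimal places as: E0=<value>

E0=87.4913

With assets at 131.4391 and a single debt payment of 75.3555 at 5.7202 years:
d₁ = [ln(V₀/D) + (r + σ²/2)T] / (σ√T)
   = [ln(131.4391/75.3555) + (0.0313 + 0.5·0.5463²)·5.7202] / (0.5463·√5.7202)
   = [0.556327 + 1.032621] / 1.306582 = 1.216110
d₂ = d₁ − σ√T = 1.216110 − 1.306582 = -0.090473
N(d₁) = 0.888028,  N(d₂) = 0.463956,  e^(−rT) = 0.836071
E₀ = V₀·N(d₁) − D·e^(−rT)·N(d₂)
   = 131.4391·0.888028 − 75.3555·0.836071·0.463956 = 87.491276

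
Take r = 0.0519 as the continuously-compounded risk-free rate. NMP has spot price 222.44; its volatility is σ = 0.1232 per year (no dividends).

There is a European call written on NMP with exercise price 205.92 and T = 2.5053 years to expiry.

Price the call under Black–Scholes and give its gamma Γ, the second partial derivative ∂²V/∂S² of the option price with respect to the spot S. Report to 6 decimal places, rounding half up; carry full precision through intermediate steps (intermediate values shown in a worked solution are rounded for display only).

σ√T = 0.1232·√2.5053 = 0.195003
d₁ = (ln(S/K) + (r+σ²/2)T) / (σ√T) = (ln(222.44/205.92) + (0.0519+0.1232²/2)·2.5053) / 0.195003 = (0.077170 + 0.149038) / 0.195003 = 1.160024
d₂ = d₁ − σ√T = 1.160024 − 0.195003 = 0.965021
e^{−rT} = 0.878073
N(d₁) = 0.876980,  N(d₂) = 0.832733
Call price V = S·N(d₁) − K·e^{−rT}·N(d₂) = 195.075530 − 150.568830 = 44.506700
φ(d₁) = (1/√(2π))·e^{−d₁²/2} = 0.203566
Γ = φ(d₁) / (S·σ·√T) = 0.004693

price = 44.506700
Γ = 0.004693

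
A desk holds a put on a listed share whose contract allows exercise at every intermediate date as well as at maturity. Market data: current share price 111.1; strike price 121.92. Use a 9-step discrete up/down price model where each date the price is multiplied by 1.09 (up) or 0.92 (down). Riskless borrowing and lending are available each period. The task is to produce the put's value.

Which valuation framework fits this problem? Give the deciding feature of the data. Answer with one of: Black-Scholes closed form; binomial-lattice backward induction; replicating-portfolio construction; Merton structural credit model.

Key observation: an American put (K = 121.92, S₀ = 111.1) on a 9-date tree has no closed form — the optimal stopping decision is embedded and must be resolved recursively from expiry.

framework: binomial-lattice backward induction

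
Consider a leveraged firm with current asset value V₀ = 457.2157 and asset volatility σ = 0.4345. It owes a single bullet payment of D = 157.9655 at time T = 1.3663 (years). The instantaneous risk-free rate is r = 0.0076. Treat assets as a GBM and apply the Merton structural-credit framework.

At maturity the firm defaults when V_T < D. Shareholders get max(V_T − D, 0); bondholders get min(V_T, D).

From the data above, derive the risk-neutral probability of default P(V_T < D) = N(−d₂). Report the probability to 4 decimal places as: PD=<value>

PD=0.0315

Work the structural quantities from V₀ = 457.2157 against face 157.9655:
d₁ = [ln(V₀/D) + (r + σ²/2)T] / (σ√T)
   = [ln(457.2157/157.9655) + (0.0076 + 0.5·0.4345²)·1.3663] / (0.4345·√1.3663)
   = [1.062779 + 0.139356] / 0.507882 = 2.366956
d₂ = d₁ − σ√T = 2.366956 − 0.507882 = 1.859074
risk-neutral PD = N(−d₂) = N(-1.859074) = 0.031508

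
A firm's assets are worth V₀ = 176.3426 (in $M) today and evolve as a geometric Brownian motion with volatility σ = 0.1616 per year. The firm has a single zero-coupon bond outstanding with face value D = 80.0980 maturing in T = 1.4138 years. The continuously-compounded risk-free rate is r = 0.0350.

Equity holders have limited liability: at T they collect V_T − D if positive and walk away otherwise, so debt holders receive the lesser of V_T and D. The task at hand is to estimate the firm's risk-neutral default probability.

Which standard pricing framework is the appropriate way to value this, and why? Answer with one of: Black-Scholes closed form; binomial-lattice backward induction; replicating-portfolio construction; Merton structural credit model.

framework: Merton structural credit model

Key observation: the question is about default risk generated by asset-value dynamics against a debt face of 80.0980 — the structural framework prices exactly that.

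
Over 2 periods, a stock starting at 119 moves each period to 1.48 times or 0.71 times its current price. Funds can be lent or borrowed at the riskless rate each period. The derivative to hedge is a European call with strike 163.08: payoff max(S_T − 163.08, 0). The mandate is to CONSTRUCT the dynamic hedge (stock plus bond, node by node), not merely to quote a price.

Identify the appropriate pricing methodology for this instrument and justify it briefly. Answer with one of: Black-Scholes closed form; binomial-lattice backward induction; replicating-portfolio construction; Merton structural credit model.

framework: replicating-portfolio construction

Key observation: since the answer must list Δ and B at each node of the 1.48/0.71 lattice on 119, the replicating-portfolio method — solving the two-state system at every node — is the one that applies.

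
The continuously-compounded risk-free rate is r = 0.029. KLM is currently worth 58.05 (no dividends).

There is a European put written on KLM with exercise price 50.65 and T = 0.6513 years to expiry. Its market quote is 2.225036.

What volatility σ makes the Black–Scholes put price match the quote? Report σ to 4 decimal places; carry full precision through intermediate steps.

At σ = 0.3130 the Black–Scholes value reproduces the quote:
σ√T = 0.313·√0.6513 = 0.252601
d₁ = (ln(S/K) + (r+σ²/2)T) / (σ√T) = (ln(58.05/50.65) + (0.029+0.313²/2)·0.6513) / 0.252601 = (0.136365 + 0.050791) / 0.252601 = 0.740919
d₂ = d₁ − σ√T = 0.740919 − 0.252601 = 0.488318
e^{−rT} = 0.981290
N(−d₁) = 0.229371,  N(−d₂) = 0.312662
V = K·e^{−rT}·N(−d₂) − S·N(−d₁) = 15.540040 − 13.315004 = 2.225036 (equal to the quote); since ∂V/∂σ > 0 for all σ, the implied volatility is unique

sigma = 0.3130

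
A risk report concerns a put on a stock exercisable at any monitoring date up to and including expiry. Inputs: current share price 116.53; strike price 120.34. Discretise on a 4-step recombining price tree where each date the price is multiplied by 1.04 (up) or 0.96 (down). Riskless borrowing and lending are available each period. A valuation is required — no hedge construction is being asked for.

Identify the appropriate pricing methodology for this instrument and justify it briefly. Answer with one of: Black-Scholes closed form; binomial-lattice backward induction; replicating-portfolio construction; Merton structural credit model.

framework: binomial-lattice backward induction

Key observation: an American put (K = 120.34, S₀ = 116.53) on a 4-date tree has no closed form — the optimal stopping decision is embedded and must be resolved recursively from expiry.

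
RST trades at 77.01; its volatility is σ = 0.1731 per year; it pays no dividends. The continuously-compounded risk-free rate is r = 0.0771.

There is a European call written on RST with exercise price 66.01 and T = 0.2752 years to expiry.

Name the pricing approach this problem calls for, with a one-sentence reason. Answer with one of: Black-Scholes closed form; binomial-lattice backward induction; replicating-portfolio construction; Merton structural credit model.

framework: Black-Scholes closed form

Key observation: a European claim on RST (strike 66.01) — a lognormal (GBM) underlying with constant rate and volatility — has an exact closed-form value; no lattice or capital structure is involved.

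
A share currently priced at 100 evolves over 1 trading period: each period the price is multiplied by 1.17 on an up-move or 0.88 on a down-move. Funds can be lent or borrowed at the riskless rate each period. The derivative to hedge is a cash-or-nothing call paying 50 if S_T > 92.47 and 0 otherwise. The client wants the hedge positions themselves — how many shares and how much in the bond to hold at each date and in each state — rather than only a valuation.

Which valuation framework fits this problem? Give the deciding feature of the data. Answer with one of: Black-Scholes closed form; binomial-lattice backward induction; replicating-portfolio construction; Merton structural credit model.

framework: replicating-portfolio construction

Key observation: a price alone would not answer the question — the per-node share/bond construction on the spot-100, 1.17/0.88 tree is required, and only the replicating-portfolio method yields it.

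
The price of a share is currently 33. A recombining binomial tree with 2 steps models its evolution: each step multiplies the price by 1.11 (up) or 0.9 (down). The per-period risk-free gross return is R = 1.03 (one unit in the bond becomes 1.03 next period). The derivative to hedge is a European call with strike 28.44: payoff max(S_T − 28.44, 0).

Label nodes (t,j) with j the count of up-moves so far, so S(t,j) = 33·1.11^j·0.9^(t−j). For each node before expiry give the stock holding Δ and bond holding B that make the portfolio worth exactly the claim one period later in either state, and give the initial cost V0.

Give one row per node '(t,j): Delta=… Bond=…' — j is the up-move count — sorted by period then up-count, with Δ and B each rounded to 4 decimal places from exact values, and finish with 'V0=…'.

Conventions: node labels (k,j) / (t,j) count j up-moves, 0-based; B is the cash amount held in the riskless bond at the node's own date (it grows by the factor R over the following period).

(0,0): Delta=0.9087 Bond=-23.5618
(1,0): Delta=0.7258 Bond=-18.8363
(1,1): Delta=1.0000 Bond=-27.6117
V0=6.4265

Risk-neutral probability p* = (R−d)/(u−d) = (1.03−0.9)/(1.11−0.9) = 0.6190.
Payoffs at expiry: V(2,0)=0.0000, V(2,1)=4.5270, V(2,2)=12.2193
Node (1,0) S=29.7000: V=(p*·4.5270+(1−p*)·0.0000)/1.03=2.7208; Δ=(4.5270−0.0000)/(32.9670−26.7300)=0.7258; B=V−Δ·S=-18.8363
Node (1,1) S=36.6300: V=(p*·12.2193+(1−p*)·4.5270)/1.03=9.0183; Δ=(12.2193−4.5270)/(40.6593−32.9670)=1.0000; B=V−Δ·S=-27.6117
Node (0,0) S=33.0000: V=(p*·9.0183+(1−p*)·2.7208)/1.03=6.4265; Δ=(9.0183−2.7208)/(36.6300−29.7000)=0.9087; B=V−Δ·S=-23.5618
As a check, the time-0 holding Δ(0,0)·S0 + B(0,0) comes to 6.4265 — exactly V0.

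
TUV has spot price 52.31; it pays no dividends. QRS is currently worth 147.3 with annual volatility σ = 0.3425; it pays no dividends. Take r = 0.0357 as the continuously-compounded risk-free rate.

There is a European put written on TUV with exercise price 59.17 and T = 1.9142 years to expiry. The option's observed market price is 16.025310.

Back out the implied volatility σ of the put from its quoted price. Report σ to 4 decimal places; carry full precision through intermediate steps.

At σ = 0.4983 the Black–Scholes value reproduces the quote:
σ√T = 0.4983·√1.9142 = 0.689421
d₁ = (ln(S/K) + (r+σ²/2)T) / (σ√T) = (ln(52.31/59.17) + (0.0357+0.4983²/2)·1.9142) / 0.689421 = (-0.123227 + 0.305988) / 0.689421 = 0.265093
d₂ = d₁ − σ√T = 0.265093 − 0.689421 = -0.424328
e^{−rT} = 0.933946
N(−d₁) = 0.395469,  N(−d₂) = 0.664337
V = K·e^{−rT}·N(−d₂) − S·N(−d₁) = 36.712294 − 20.686983 = 16.025310 (equal to the quote); since ∂V/∂σ > 0 for all σ, the implied volatility is unique

sigma = 0.4983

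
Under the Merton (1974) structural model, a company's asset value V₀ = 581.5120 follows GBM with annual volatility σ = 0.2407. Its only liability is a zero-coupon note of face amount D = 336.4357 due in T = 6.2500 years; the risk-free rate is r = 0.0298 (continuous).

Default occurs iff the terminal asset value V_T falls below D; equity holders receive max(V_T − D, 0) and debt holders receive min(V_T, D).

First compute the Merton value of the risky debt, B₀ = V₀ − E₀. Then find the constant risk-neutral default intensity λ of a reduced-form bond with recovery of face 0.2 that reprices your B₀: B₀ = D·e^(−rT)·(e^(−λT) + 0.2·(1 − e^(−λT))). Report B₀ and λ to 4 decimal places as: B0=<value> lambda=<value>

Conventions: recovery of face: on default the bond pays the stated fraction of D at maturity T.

B0=266.5728 lambda=0.0094

With assets at 581.5120 and a single debt payment of 336.4357 at 6.2500 years:
d₁ = [ln(V₀/D) + (r + σ²/2)T] / (σ√T)
   = [ln(581.5120/336.4357) + (0.0298 + 0.5·0.2407²)·6.2500] / (0.2407·√6.2500)
   = [0.547225 + 0.367302] / 0.601750 = 1.519777
d₂ = d₁ − σ√T = 1.519777 − 0.601750 = 0.918027
N(d₁) = 0.935717,  N(d₂) = 0.820698,  e^(−rT) = 0.830066
E₀ = V₀·N(d₁) − D·e^(−rT)·N(d₂)
   = 581.5120·0.935717 − 336.4357·0.830066·0.820698 = 314.939180
B₀ = V₀ − E₀ = 581.5120 − 314.939180 = 266.572820
e^(−λT) = (B₀·e^(rT)/D − 0.2)/(1 − 0.2) = (266.5728·1.204723/336.4357 − 0.2)/0.8 = 0.94319416
λ = −ln(0.94319416)/6.2500 = 0.009357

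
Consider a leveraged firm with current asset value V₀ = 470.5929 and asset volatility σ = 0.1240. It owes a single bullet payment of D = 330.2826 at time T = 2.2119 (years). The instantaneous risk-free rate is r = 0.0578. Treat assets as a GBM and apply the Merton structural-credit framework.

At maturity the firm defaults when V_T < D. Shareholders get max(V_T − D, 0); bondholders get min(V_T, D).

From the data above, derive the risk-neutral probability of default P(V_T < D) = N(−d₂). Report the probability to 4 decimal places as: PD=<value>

Equity is a call on the firm's assets struck at D = 330.2826:
d₁ = [ln(V₀/D) + (r + σ²/2)T] / (σ√T)
   = [ln(470.5929/330.2826) + (0.0578 + 0.5·0.1240²)·2.2119] / (0.1240·√2.2119)
   = [0.354045 + 0.144853] / 0.184418 = 2.705248
d₂ = d₁ − σ√T = 2.705248 − 0.184418 = 2.520829
risk-neutral PD = N(−d₂) = N(-2.520829) = 0.005854

PD=0.0059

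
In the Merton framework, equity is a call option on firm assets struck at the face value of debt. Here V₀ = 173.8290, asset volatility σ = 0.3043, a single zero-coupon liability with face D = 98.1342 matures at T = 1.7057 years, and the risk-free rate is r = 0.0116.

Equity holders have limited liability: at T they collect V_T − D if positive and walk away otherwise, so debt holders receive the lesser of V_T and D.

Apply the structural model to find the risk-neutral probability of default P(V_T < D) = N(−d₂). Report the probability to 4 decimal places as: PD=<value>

PD=0.0986

Apply the equity-as-call identities (strike 98.1342, horizon 1.7057 years):
d₁ = [ln(V₀/D) + (r + σ²/2)T] / (σ√T)
   = [ln(173.8290/98.1342) + (0.0116 + 0.5·0.3043²)·1.7057] / (0.3043·√1.7057)
   = [0.571736 + 0.098759] / 0.397423 = 1.687105
d₂ = d₁ − σ√T = 1.687105 − 0.397423 = 1.289682
risk-neutral PD = N(−d₂) = N(-1.289682) = 0.098581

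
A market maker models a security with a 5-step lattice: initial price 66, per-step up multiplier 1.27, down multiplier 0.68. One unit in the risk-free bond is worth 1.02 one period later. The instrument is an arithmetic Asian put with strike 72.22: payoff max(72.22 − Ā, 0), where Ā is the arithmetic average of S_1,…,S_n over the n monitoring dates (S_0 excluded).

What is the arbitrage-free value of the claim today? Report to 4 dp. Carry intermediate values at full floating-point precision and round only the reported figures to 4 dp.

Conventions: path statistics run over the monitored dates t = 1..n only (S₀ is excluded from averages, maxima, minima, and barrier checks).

Set p* = 0.5763 (from d < R < u); the path-dependent value is the discounted p*-expectation over all price paths.
Enumerate all 2^5 = 32 price paths (U = up ×1.27, D = down ×0.68); each path with k up-moves has probability p*^k·(1−p*)^(5−k).
DDDDD: Ā=23.9717, payoff=48.2483, prob=0.013660
UDDDD: Ā=44.7707, payoff=27.4493, prob=0.018577
DUDDD: Ā=36.9827, payoff=35.2373, prob=0.018577
UUDDD: Ā=69.0706, payoff=3.1494, prob=0.025265
DDUDD: Ā=31.6869, payoff=40.5331, prob=0.018577
UDUDD: Ā=59.1799, payoff=13.0401, prob=0.025265
DUUDD: Ā=51.3919, payoff=20.8281, prob=0.025265
UUUDD: Ā=95.9819, payoff=0.0000, prob=0.034360
DDDUD: Ā=28.0857, payoff=44.1343, prob=0.018577
UDDUD: Ā=52.4542, payoff=19.7658, prob=0.025265
DUDUD: Ā=44.6662, payoff=27.5538, prob=0.025265
UUDUD: Ā=83.4206, payoff=0.0000, prob=0.034360
DDUUD: Ā=39.3703, payoff=32.8497, prob=0.025265
UDUUD: Ā=73.5299, payoff=0.0000, prob=0.034360
DUUUD: Ā=65.7419, payoff=6.4781, prob=0.034360
UUUUD: Ā=122.7826, payoff=0.0000, prob=0.046730
DDDDU: Ā=25.6369, payoff=46.5831, prob=0.018577
UDDDU: Ā=47.8807, payoff=24.3393, prob=0.025265
DUDDU: Ā=40.0927, payoff=32.1273, prob=0.025265
UUDDU: Ā=74.8790, payoff=0.0000, prob=0.034360
DDUDU: Ā=34.7968, payoff=37.4232, prob=0.025265
UDUDU: Ā=64.9882, payoff=7.2318, prob=0.034360
DUUDU: Ā=57.2002, payoff=15.0198, prob=0.034360
UUUDU: Ā=106.8298, payoff=0.0000, prob=0.046730
DDDUU: Ā=31.1957, payoff=41.0243, prob=0.025265
UDDUU: Ā=58.2625, payoff=13.9575, prob=0.034360
DUDUU: Ā=50.4745, payoff=21.7455, prob=0.034360
UUDUU: Ā=94.2685, payoff=0.0000, prob=0.046730
DDUUU: Ā=45.1787, payoff=27.0413, prob=0.034360
UDUUU: Ā=84.3778, payoff=0.0000, prob=0.046730
DUUUU: Ā=76.5898, payoff=0.0000, prob=0.046730
UUUUU: Ā=143.0427, payoff=0.0000, prob=0.063553
Price = Σ prob·payoff / R^5 = 13.774240 / 1.104081 = 12.4758

price = 12.4758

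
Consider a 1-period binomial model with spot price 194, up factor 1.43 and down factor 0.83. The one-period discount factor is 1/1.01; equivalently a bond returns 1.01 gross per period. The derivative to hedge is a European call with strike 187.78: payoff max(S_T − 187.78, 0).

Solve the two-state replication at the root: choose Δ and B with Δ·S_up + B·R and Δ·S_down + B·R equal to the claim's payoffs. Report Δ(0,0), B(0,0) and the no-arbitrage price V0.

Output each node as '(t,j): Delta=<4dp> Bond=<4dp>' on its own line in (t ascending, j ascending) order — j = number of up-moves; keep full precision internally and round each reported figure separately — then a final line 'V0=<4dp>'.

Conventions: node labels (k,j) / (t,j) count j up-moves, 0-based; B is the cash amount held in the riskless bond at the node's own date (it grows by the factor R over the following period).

(0,0): Delta=0.7701 Bond=-122.7743
V0=26.6257

Since d<R<u, set p* = (R−d)/(u−d) = 0.3000; price each node as the discounted p*-expectation of its children.
At maturity the claim pays: V(1,0)=0.0000, V(1,1)=89.6400
(0,0): S=194.0000. Δ = (V_up−V_dn)/(S_up−S_dn) = (89.6400−0.0000)/(277.4200−161.0200) = 0.7701. V = [p*·89.6400 + (1−p*)·0.0000]/1.01 = 26.6257. B = V − Δ·S = -122.7743.
Verification: the root portfolio costs Δ(0,0)·S0 + B(0,0) = 26.6257, matching V0.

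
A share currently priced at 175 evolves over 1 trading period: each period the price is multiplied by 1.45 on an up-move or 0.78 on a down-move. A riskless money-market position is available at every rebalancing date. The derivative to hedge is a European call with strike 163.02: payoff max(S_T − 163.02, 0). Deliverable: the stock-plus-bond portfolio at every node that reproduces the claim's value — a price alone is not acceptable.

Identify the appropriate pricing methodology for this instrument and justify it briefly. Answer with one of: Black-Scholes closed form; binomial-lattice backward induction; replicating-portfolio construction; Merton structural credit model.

framework: replicating-portfolio construction

Key observation: the deliverable is the dynamic trading strategy on the 1-step tree (spot 175, moves 1.45 and 0.78), so the valuation must go through the node-by-node replicating-portfolio solve.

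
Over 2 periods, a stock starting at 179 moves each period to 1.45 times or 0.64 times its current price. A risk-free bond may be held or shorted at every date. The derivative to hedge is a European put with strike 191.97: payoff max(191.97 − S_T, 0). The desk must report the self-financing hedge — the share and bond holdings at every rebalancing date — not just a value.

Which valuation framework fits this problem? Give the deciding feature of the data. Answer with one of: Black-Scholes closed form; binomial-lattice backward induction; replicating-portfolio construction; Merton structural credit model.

Key observation: since the answer must list Δ and B at each node of the 1.45/0.64 lattice on 179, the replicating-portfolio method — solving the two-state system at every node — is the one that applies.

framework: replicating-portfolio construction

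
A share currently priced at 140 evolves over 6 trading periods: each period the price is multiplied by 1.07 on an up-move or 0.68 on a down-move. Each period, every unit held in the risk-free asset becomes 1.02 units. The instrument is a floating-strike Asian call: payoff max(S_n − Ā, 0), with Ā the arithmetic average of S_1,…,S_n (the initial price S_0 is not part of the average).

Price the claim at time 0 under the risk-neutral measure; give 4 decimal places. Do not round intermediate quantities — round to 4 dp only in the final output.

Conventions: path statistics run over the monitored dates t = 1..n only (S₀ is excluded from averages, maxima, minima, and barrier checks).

price = 14.1904

No-arbitrage gives p* = (R−d)/(u−d) = 0.8718: enumerate every path, weight its payoff by its p*-probability, and discount by R^6.
Enumerate all 2^6 = 64 price paths (U = up ×1.07, D = down ×0.68); each path with k up-moves has probability p*^k·(1−p*)^(6−k).
DDDDDD: Ā=44.6812, payoff=0.0000, prob=0.000004
UDDDDD: Ā=70.3071, payoff=0.0000, prob=0.000030
DUDDDD: Ā=61.2071, payoff=0.0000, prob=0.000030
UUDDDD: Ā=96.3112, payoff=0.0000, prob=0.000205
DDUDDD: Ā=55.0191, payoff=0.0000, prob=0.000030
UDUDDD: Ā=86.5742, payoff=0.0000, prob=0.000205
DUUDDD: Ā=77.4742, payoff=0.0000, prob=0.000205
UUUDDD: Ā=121.9079, payoff=0.0000, prob=0.001396
DDDUDD: Ā=50.8113, payoff=0.0000, prob=0.000030
UDDUDD: Ā=79.9530, payoff=0.0000, prob=0.000205
DUDUDD: Ā=70.8530, payoff=0.0000, prob=0.000205
UUDUDD: Ā=111.4893, payoff=0.0000, prob=0.001396
DDUUDD: Ā=64.6650, payoff=0.0000, prob=0.000205
UDUUDD: Ā=101.7523, payoff=0.0000, prob=0.001396
DUUUDD: Ā=92.6523, payoff=0.0000, prob=0.001396
UUUUDD: Ā=145.7912, payoff=0.0000, prob=0.009494
DDDDUD: Ā=47.9499, payoff=0.0000, prob=0.000030
UDDDUD: Ā=75.4506, payoff=0.0000, prob=0.000205
DUDDUD: Ā=66.3506, payoff=0.0000, prob=0.000205
UUDDUD: Ā=104.4047, payoff=0.0000, prob=0.001396
DDUDUD: Ā=60.1626, payoff=0.0000, prob=0.000205
UDUDUD: Ā=94.6677, payoff=0.0000, prob=0.001396
DUUDUD: Ā=85.5677, payoff=0.0000, prob=0.001396
UUUDUD: Ā=134.6433, payoff=0.0000, prob=0.009494
DDDUUD: Ā=55.9548, payoff=0.0000, prob=0.000205
UDDUUD: Ā=88.0465, payoff=0.0000, prob=0.001396
DUDUUD: Ā=78.9465, payoff=0.0000, prob=0.001396
UUDUUD: Ā=124.2247, payoff=0.0000, prob=0.009494
DDUUUD: Ā=72.7585, payoff=0.0000, prob=0.001396
UDUUUD: Ā=114.4877, payoff=0.0000, prob=0.009494
DUUUUD: Ā=105.3877, payoff=0.0000, prob=0.009494
UUUUUD: Ā=165.8306, payoff=0.0000, prob=0.064562
DDDDDU: Ā=46.0042, payoff=0.0000, prob=0.000030
UDDDDU: Ā=72.3890, payoff=0.0000, prob=0.000205
DUDDDU: Ā=63.2890, payoff=0.0000, prob=0.000205
UUDDDU: Ā=99.5871, payoff=0.0000, prob=0.001396
DDUDDU: Ā=57.1010, payoff=0.0000, prob=0.000205
UDUDDU: Ā=89.8501, payoff=0.0000, prob=0.001396
DUUDDU: Ā=80.7501, payoff=0.0000, prob=0.001396
UUUDDU: Ā=127.0627, payoff=0.0000, prob=0.009494
DDDUDU: Ā=52.8932, payoff=0.0000, prob=0.000205
UDDUDU: Ā=83.2290, payoff=0.0000, prob=0.001396
DUDUDU: Ā=74.1290, payoff=0.0000, prob=0.001396
UUDUDU: Ā=116.6441, payoff=0.0000, prob=0.009494
DDUUDU: Ā=67.9410, payoff=0.0000, prob=0.001396
UDUUDU: Ā=106.9071, payoff=0.0000, prob=0.009494
DUUUDU: Ā=97.8071, payoff=0.0000, prob=0.009494
UUUUDU: Ā=153.9024, payoff=0.0000, prob=0.064562
DDDDUU: Ā=50.0318, payoff=0.0000, prob=0.000205
UDDDUU: Ā=78.7266, payoff=0.0000, prob=0.001396
DUDDUU: Ā=69.6266, payoff=0.0000, prob=0.001396
UUDDUU: Ā=109.5595, payoff=0.0000, prob=0.009494
DDUDUU: Ā=63.4386, payoff=0.0000, prob=0.001396
UDUDUU: Ā=99.8225, payoff=0.0000, prob=0.009494
DUUDUU: Ā=90.7225, payoff=0.0000, prob=0.009494
UUUDUU: Ā=142.7545, payoff=0.0000, prob=0.064562
DDDUUU: Ā=59.2307, payoff=0.0000, prob=0.001396
UDDUUU: Ā=93.2013, payoff=0.0000, prob=0.009494
DUDUUU: Ā=84.1013, payoff=0.7544, prob=0.009494
UUDUUU: Ā=132.3359, payoff=1.1870, prob=0.064562
DDUUUU: Ā=77.9133, payoff=6.9424, prob=0.009494
UDUUUU: Ā=122.5989, payoff=10.9240, prob=0.064562
DUUUUU: Ā=113.4989, payoff=20.0240, prob=0.064562
UUUUUU: Ā=178.5938, payoff=31.5084, prob=0.439022
Price = Σ prob·payoff / R^6 = 15.980662 / 1.126162 = 14.1904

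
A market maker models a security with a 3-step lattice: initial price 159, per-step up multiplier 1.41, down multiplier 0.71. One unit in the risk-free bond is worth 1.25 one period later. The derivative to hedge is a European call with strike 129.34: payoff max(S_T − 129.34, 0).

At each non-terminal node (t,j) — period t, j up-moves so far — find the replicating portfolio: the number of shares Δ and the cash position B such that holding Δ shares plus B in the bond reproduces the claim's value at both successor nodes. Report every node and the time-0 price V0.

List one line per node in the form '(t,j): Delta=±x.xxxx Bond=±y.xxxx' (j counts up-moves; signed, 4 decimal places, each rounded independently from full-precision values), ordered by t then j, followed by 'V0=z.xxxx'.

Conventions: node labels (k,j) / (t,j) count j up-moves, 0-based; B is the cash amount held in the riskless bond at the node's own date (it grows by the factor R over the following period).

(0,0): Delta=0.9500 Bond=-56.8247
(1,0): Delta=0.7427 Bond=-47.6213
(1,1): Delta=0.9810 Bond=-77.9670
(2,0): Delta=0.0000 Bond=0.0000
(2,1): Delta=0.8535 Bond=-77.1641
(2,2): Delta=1.0000 Bond=-103.4720
V0=94.2314

Under the risk-neutral measure, an up-move has probability p* = (R−d)/(u−d) = 0.7714 and values discount at R = 1.25.
Payoffs at expiry: V(3,0)=0.0000, V(3,1)=0.0000, V(3,2)=95.0966, V(3,3)=316.3721
Node (2,0) S=80.1519: V=(p*·0.0000+(1−p*)·0.0000)/1.25=0.0000; Δ=(0.0000−0.0000)/(113.0142−56.9078)=0.0000; B=V−Δ·S=0.0000
Node (2,1) S=159.1749: V=(p*·95.0966+(1−p*)·0.0000)/1.25=58.6882; Δ=(95.0966−0.0000)/(224.4366−113.0142)=0.8535; B=V−Δ·S=-77.1641
Node (2,2) S=316.1079: V=(p*·316.3721+(1−p*)·95.0966)/1.25=212.6359; Δ=(316.3721−95.0966)/(445.7121−224.4366)=1.0000; B=V−Δ·S=-103.4720
Node (1,0) S=112.8900: V=(p*·58.6882+(1−p*)·0.0000)/1.25=36.2190; Δ=(58.6882−0.0000)/(159.1749−80.1519)=0.7427; B=V−Δ·S=-47.6213
Node (1,1) S=224.1900: V=(p*·212.6359+(1−p*)·58.6882)/1.25=141.9583; Δ=(212.6359−58.6882)/(316.1079−159.1749)=0.9810; B=V−Δ·S=-77.9670
Node (0,0) S=159.0000: V=(p*·141.9583+(1−p*)·36.2190)/1.25=94.2314; Δ=(141.9583−36.2190)/(224.1900−112.8900)=0.9500; B=V−Δ·S=-56.8247
Verification: the root portfolio costs Δ(0,0)·S0 + B(0,0) = 94.2314, matching V0.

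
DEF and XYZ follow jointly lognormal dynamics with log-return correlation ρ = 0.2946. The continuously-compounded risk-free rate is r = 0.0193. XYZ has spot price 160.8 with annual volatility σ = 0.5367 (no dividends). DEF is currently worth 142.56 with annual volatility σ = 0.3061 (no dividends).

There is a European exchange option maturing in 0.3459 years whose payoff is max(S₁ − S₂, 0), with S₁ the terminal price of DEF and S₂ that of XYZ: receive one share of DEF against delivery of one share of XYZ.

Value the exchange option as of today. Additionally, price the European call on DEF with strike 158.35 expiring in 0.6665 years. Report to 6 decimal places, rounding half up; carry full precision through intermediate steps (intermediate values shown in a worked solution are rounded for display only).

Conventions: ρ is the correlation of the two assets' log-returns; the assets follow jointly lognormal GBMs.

exchange price = 11.160931
price(DEF call K=158.35) = 8.970611

σ_eff = √(σ₁² + σ₂² − 2ρσ₁σ₂) = √(0.3061² + 0.5367² − 2·0.2946·0.3061·0.5367) = 0.533805
d₁ = (ln(S₁/S₂) + (q₂ − q₁ + σ_eff²/2)T) / (σ_eff√T) = (ln(142.56/160.8) + (0.0 − 0.0 + 0.142474)·0.3459) / 0.313948 = -0.226523
d₂ = d₁ − σ_eff√T = -0.226523 − 0.313948 = -0.540472
N(d₁) = 0.410397,  N(d₂) = 0.294436
V = S₁·e^{−q₁T}·N(d₁) − S₂·e^{−q₂T}·N(d₂) = 58.506223 − 47.345292 = 11.160931
[vanilla: DEF call K=158.35]
σ√T = 0.3061·√0.6665 = 0.249898
d₁ = (ln(S/K) + (r+σ²/2)T) / (σ√T) = (ln(142.56/158.35) + (0.0193+0.3061²/2)·0.6665) / 0.249898 = (-0.105045 + 0.044088) / 0.249898 = -0.243926
d₂ = d₁ − σ√T = -0.243926 − 0.249898 = -0.493825
e^{−rT} = 0.987219
N(d₁) = 0.403644,  N(d₂) = 0.310715
price = S·N(d₁) − K·e^{−rT}·N(d₂) = 57.543486 − 48.572875 = 8.970611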